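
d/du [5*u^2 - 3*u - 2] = 10*u - 3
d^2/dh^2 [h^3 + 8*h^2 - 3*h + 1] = 6*h + 16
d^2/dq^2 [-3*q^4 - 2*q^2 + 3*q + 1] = -36*q^2 - 4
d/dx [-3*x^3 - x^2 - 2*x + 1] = -9*x^2 - 2*x - 2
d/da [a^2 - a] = 2*a - 1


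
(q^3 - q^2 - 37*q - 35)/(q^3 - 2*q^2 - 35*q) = (q + 1)/q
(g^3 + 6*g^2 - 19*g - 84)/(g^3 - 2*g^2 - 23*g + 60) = (g^2 + 10*g + 21)/(g^2 + 2*g - 15)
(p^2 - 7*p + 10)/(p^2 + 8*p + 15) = (p^2 - 7*p + 10)/(p^2 + 8*p + 15)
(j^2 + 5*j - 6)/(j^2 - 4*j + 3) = (j + 6)/(j - 3)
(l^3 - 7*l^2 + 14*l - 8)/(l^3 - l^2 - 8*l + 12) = (l^2 - 5*l + 4)/(l^2 + l - 6)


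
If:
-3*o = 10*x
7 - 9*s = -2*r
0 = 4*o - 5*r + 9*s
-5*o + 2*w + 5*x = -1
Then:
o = -10*x/3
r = 7/3 - 40*x/9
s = 35/27 - 80*x/81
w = -65*x/6 - 1/2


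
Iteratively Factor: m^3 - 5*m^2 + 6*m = (m - 2)*(m^2 - 3*m) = (m - 3)*(m - 2)*(m)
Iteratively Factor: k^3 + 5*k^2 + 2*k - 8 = (k + 2)*(k^2 + 3*k - 4) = (k - 1)*(k + 2)*(k + 4)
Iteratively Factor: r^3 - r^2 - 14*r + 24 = (r + 4)*(r^2 - 5*r + 6) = (r - 3)*(r + 4)*(r - 2)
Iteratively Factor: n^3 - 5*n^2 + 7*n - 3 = (n - 3)*(n^2 - 2*n + 1) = (n - 3)*(n - 1)*(n - 1)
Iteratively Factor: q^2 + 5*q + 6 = (q + 3)*(q + 2)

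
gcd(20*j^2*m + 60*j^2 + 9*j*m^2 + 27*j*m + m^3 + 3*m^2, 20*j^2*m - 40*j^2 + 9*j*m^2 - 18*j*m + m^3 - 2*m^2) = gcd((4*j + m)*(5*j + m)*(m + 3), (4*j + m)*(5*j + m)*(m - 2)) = 20*j^2 + 9*j*m + m^2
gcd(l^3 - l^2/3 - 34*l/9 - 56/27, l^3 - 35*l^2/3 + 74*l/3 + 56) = l + 4/3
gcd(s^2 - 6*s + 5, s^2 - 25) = s - 5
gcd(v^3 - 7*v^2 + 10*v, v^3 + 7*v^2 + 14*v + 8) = 1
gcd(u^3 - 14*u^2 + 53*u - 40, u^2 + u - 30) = u - 5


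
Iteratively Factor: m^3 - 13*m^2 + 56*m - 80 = (m - 4)*(m^2 - 9*m + 20) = (m - 4)^2*(m - 5)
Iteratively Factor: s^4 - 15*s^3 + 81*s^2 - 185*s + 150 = (s - 2)*(s^3 - 13*s^2 + 55*s - 75) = (s - 3)*(s - 2)*(s^2 - 10*s + 25) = (s - 5)*(s - 3)*(s - 2)*(s - 5)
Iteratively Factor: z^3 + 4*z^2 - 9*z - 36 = (z - 3)*(z^2 + 7*z + 12) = (z - 3)*(z + 4)*(z + 3)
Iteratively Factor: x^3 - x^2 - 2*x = (x - 2)*(x^2 + x) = (x - 2)*(x + 1)*(x)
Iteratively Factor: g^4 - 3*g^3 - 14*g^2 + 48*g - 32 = (g - 2)*(g^3 - g^2 - 16*g + 16) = (g - 2)*(g + 4)*(g^2 - 5*g + 4) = (g - 4)*(g - 2)*(g + 4)*(g - 1)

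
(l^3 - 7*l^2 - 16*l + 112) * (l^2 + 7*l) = l^5 - 65*l^3 + 784*l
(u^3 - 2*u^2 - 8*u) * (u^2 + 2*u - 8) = u^5 - 20*u^3 + 64*u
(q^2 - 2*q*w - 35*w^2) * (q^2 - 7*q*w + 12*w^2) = q^4 - 9*q^3*w - 9*q^2*w^2 + 221*q*w^3 - 420*w^4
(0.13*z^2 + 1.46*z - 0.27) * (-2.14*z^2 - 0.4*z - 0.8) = -0.2782*z^4 - 3.1764*z^3 - 0.1102*z^2 - 1.06*z + 0.216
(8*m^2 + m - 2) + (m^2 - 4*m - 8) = 9*m^2 - 3*m - 10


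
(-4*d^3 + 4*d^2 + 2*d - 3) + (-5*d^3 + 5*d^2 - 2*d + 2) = -9*d^3 + 9*d^2 - 1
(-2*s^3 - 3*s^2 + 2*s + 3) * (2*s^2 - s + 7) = -4*s^5 - 4*s^4 - 7*s^3 - 17*s^2 + 11*s + 21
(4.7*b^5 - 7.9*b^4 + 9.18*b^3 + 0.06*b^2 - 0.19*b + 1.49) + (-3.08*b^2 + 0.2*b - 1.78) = 4.7*b^5 - 7.9*b^4 + 9.18*b^3 - 3.02*b^2 + 0.01*b - 0.29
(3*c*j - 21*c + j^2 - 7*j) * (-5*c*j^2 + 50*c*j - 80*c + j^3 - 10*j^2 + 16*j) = -15*c^2*j^3 + 255*c^2*j^2 - 1290*c^2*j + 1680*c^2 - 2*c*j^4 + 34*c*j^3 - 172*c*j^2 + 224*c*j + j^5 - 17*j^4 + 86*j^3 - 112*j^2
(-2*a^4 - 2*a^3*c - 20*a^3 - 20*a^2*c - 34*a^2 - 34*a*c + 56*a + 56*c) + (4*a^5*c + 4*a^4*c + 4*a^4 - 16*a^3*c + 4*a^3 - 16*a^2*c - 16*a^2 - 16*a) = 4*a^5*c + 4*a^4*c + 2*a^4 - 18*a^3*c - 16*a^3 - 36*a^2*c - 50*a^2 - 34*a*c + 40*a + 56*c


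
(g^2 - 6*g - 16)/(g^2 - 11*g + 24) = (g + 2)/(g - 3)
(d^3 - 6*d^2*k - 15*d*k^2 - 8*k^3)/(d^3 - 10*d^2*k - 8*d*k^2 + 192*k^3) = (d^2 + 2*d*k + k^2)/(d^2 - 2*d*k - 24*k^2)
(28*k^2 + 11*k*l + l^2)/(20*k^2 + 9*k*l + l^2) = (7*k + l)/(5*k + l)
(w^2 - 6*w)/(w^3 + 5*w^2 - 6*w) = (w - 6)/(w^2 + 5*w - 6)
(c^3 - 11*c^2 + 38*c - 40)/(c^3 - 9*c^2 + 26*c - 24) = (c - 5)/(c - 3)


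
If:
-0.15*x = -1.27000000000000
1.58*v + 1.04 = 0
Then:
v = -0.66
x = 8.47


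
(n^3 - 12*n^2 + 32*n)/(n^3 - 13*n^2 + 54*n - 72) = n*(n - 8)/(n^2 - 9*n + 18)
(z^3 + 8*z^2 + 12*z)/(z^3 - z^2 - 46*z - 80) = z*(z + 6)/(z^2 - 3*z - 40)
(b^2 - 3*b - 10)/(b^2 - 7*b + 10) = (b + 2)/(b - 2)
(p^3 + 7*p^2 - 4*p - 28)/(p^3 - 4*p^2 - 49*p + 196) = (p^2 - 4)/(p^2 - 11*p + 28)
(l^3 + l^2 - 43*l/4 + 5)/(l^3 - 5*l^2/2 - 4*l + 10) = (l^2 + 7*l/2 - 2)/(l^2 - 4)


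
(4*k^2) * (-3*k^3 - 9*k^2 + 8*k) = -12*k^5 - 36*k^4 + 32*k^3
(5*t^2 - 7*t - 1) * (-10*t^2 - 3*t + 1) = -50*t^4 + 55*t^3 + 36*t^2 - 4*t - 1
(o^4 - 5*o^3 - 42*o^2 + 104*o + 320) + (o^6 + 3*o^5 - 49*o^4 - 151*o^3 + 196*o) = o^6 + 3*o^5 - 48*o^4 - 156*o^3 - 42*o^2 + 300*o + 320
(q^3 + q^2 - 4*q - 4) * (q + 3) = q^4 + 4*q^3 - q^2 - 16*q - 12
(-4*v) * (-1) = 4*v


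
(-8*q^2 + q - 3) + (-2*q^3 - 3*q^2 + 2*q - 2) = -2*q^3 - 11*q^2 + 3*q - 5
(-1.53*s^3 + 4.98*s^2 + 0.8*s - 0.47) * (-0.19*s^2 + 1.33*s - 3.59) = 0.2907*s^5 - 2.9811*s^4 + 11.9641*s^3 - 16.7249*s^2 - 3.4971*s + 1.6873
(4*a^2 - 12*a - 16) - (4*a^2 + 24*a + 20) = -36*a - 36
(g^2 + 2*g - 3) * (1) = g^2 + 2*g - 3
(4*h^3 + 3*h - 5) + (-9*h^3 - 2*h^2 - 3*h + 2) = -5*h^3 - 2*h^2 - 3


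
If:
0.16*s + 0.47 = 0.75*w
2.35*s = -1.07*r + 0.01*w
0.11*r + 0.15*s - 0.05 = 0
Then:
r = 1.19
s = -0.54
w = 0.51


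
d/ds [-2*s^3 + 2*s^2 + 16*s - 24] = -6*s^2 + 4*s + 16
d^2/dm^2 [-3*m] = 0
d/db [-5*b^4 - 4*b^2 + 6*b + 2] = -20*b^3 - 8*b + 6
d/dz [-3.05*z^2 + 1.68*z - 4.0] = 1.68 - 6.1*z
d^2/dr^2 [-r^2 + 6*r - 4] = -2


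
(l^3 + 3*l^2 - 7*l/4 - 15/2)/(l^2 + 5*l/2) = l + 1/2 - 3/l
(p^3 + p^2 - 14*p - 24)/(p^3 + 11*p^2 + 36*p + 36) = (p - 4)/(p + 6)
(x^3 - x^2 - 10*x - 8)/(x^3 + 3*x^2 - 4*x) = (x^3 - x^2 - 10*x - 8)/(x*(x^2 + 3*x - 4))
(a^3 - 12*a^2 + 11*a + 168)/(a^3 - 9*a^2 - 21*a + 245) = (a^2 - 5*a - 24)/(a^2 - 2*a - 35)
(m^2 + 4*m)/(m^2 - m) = (m + 4)/(m - 1)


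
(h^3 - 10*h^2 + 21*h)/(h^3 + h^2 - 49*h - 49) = h*(h - 3)/(h^2 + 8*h + 7)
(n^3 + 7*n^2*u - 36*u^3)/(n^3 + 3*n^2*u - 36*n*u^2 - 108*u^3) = (-n + 2*u)/(-n + 6*u)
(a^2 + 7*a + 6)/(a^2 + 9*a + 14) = (a^2 + 7*a + 6)/(a^2 + 9*a + 14)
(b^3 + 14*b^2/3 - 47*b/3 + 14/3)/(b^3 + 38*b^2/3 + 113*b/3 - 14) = (b - 2)/(b + 6)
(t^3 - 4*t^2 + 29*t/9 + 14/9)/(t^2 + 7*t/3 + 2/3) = (3*t^2 - 13*t + 14)/(3*(t + 2))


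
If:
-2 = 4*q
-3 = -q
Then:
No Solution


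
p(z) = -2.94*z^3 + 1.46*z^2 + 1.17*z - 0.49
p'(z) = -8.82*z^2 + 2.92*z + 1.17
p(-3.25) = 112.05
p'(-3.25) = -101.48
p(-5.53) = 534.88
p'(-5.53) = -284.70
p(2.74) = -46.80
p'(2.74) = -57.05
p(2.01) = -16.11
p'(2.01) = -28.59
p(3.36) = -91.60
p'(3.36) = -88.59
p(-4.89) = 372.48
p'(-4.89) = -224.01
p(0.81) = -0.15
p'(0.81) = -2.25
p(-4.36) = 265.84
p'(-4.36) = -179.23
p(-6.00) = 680.09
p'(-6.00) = -333.87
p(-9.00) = 2250.50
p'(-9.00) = -739.53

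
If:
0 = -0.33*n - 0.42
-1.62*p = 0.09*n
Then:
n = -1.27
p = 0.07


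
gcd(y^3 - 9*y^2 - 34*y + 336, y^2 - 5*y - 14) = y - 7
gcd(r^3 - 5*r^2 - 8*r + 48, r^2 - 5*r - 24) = r + 3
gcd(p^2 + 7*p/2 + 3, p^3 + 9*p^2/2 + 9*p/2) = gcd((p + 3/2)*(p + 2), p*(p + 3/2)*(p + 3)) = p + 3/2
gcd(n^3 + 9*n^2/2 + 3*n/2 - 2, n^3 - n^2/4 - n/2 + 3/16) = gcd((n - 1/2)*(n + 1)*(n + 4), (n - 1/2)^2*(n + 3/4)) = n - 1/2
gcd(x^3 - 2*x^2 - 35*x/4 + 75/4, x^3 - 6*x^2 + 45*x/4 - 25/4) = x^2 - 5*x + 25/4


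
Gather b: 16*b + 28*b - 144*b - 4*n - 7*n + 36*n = -100*b + 25*n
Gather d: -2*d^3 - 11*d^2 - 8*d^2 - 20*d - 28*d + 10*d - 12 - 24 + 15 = -2*d^3 - 19*d^2 - 38*d - 21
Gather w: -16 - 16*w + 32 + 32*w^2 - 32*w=32*w^2 - 48*w + 16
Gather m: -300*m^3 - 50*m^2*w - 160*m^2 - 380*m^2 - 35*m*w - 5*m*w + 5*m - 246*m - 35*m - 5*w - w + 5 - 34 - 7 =-300*m^3 + m^2*(-50*w - 540) + m*(-40*w - 276) - 6*w - 36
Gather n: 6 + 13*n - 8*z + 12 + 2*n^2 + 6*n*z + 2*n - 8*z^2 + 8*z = 2*n^2 + n*(6*z + 15) - 8*z^2 + 18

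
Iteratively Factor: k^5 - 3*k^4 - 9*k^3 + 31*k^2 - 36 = (k - 2)*(k^4 - k^3 - 11*k^2 + 9*k + 18) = (k - 2)*(k + 1)*(k^3 - 2*k^2 - 9*k + 18) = (k - 2)*(k + 1)*(k + 3)*(k^2 - 5*k + 6) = (k - 2)^2*(k + 1)*(k + 3)*(k - 3)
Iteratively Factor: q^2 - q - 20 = (q + 4)*(q - 5)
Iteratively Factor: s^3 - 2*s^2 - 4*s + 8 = (s - 2)*(s^2 - 4) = (s - 2)*(s + 2)*(s - 2)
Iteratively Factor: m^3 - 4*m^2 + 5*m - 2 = (m - 2)*(m^2 - 2*m + 1) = (m - 2)*(m - 1)*(m - 1)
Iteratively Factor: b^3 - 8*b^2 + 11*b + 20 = (b - 5)*(b^2 - 3*b - 4) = (b - 5)*(b + 1)*(b - 4)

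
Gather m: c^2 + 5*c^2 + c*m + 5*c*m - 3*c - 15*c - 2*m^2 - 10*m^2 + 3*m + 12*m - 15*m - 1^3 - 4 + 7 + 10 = 6*c^2 + 6*c*m - 18*c - 12*m^2 + 12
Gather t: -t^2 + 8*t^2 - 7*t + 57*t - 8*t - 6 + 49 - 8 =7*t^2 + 42*t + 35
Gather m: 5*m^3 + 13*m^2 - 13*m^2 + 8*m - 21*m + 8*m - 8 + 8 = 5*m^3 - 5*m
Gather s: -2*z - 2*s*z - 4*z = -2*s*z - 6*z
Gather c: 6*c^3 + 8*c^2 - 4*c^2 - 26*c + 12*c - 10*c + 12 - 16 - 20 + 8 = 6*c^3 + 4*c^2 - 24*c - 16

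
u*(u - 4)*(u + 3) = u^3 - u^2 - 12*u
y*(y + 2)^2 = y^3 + 4*y^2 + 4*y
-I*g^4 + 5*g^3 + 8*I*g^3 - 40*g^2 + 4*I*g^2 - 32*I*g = g*(g - 8)*(g + 4*I)*(-I*g + 1)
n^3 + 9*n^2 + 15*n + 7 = (n + 1)^2*(n + 7)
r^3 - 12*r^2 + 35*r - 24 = (r - 8)*(r - 3)*(r - 1)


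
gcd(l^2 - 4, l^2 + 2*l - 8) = l - 2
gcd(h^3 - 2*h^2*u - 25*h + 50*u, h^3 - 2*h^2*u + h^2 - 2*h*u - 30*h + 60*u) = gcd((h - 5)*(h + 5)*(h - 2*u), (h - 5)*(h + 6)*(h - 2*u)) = -h^2 + 2*h*u + 5*h - 10*u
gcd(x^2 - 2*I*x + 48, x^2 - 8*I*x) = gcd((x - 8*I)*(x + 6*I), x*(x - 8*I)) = x - 8*I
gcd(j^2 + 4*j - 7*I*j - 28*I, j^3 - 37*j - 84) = j + 4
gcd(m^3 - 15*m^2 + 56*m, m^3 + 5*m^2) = m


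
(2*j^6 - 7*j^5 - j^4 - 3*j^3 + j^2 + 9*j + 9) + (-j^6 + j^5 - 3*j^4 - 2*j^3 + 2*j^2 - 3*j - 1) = j^6 - 6*j^5 - 4*j^4 - 5*j^3 + 3*j^2 + 6*j + 8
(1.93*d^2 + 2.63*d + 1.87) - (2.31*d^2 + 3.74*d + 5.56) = -0.38*d^2 - 1.11*d - 3.69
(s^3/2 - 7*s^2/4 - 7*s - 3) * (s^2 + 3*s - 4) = s^5/2 - s^4/4 - 57*s^3/4 - 17*s^2 + 19*s + 12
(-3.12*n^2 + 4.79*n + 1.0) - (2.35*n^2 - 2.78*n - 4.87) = -5.47*n^2 + 7.57*n + 5.87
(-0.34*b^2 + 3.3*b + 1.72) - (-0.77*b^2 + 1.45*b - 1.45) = 0.43*b^2 + 1.85*b + 3.17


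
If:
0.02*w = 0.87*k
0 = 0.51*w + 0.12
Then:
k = -0.01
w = -0.24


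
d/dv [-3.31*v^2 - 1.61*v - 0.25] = -6.62*v - 1.61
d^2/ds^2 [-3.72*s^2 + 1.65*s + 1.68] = -7.44000000000000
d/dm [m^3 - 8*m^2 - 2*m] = 3*m^2 - 16*m - 2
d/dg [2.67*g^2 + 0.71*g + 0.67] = 5.34*g + 0.71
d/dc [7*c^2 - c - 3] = 14*c - 1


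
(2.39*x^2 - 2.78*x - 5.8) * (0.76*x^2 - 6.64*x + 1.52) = 1.8164*x^4 - 17.9824*x^3 + 17.684*x^2 + 34.2864*x - 8.816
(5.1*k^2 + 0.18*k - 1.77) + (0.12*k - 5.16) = 5.1*k^2 + 0.3*k - 6.93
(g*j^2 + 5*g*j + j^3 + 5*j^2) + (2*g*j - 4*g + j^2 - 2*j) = g*j^2 + 7*g*j - 4*g + j^3 + 6*j^2 - 2*j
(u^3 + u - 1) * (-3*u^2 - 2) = -3*u^5 - 5*u^3 + 3*u^2 - 2*u + 2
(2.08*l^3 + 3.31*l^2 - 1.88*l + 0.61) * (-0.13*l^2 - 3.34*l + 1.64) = -0.2704*l^5 - 7.3775*l^4 - 7.3998*l^3 + 11.6283*l^2 - 5.1206*l + 1.0004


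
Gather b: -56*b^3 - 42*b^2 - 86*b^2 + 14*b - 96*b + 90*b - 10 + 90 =-56*b^3 - 128*b^2 + 8*b + 80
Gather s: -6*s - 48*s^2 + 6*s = -48*s^2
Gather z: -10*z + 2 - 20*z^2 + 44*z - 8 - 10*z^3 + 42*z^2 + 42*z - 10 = -10*z^3 + 22*z^2 + 76*z - 16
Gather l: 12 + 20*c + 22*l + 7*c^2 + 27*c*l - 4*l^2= 7*c^2 + 20*c - 4*l^2 + l*(27*c + 22) + 12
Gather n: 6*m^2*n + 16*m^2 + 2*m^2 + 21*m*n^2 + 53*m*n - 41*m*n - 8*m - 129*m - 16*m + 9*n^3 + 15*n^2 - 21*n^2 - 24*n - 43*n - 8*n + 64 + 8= 18*m^2 - 153*m + 9*n^3 + n^2*(21*m - 6) + n*(6*m^2 + 12*m - 75) + 72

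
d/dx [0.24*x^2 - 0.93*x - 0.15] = 0.48*x - 0.93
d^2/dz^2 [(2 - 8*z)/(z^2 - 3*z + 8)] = 4*(-(2*z - 3)^2*(4*z - 1) + (12*z - 13)*(z^2 - 3*z + 8))/(z^2 - 3*z + 8)^3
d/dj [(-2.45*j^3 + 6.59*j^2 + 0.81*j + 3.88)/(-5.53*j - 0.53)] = (27.097*j^3 - 32.5472*j^2 - 6.9854*j + 21.0271)/(30.5809*j^2 + 5.8618*j + 0.2809)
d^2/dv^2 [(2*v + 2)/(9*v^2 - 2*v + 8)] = 4*(4*(v + 1)*(9*v - 1)^2 - (27*v + 7)*(9*v^2 - 2*v + 8))/(9*v^2 - 2*v + 8)^3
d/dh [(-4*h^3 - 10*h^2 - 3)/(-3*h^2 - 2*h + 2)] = 2*(6*h^4 + 8*h^3 - 2*h^2 - 29*h - 3)/(9*h^4 + 12*h^3 - 8*h^2 - 8*h + 4)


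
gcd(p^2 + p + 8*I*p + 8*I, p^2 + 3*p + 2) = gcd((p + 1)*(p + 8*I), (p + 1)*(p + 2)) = p + 1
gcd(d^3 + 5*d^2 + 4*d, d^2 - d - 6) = 1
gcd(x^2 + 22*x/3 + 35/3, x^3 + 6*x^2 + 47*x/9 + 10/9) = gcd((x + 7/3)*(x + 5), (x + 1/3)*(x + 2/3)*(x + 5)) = x + 5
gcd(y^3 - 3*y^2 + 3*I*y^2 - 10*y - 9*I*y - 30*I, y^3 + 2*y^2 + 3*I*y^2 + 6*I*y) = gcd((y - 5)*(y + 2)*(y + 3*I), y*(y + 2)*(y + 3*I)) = y^2 + y*(2 + 3*I) + 6*I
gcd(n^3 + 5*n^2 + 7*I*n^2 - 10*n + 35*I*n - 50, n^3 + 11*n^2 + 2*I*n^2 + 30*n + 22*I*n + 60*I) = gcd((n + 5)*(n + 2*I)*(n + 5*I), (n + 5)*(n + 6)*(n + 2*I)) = n^2 + n*(5 + 2*I) + 10*I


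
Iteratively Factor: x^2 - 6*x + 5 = (x - 5)*(x - 1)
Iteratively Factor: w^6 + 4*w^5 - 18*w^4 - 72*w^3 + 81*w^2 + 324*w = (w - 3)*(w^5 + 7*w^4 + 3*w^3 - 63*w^2 - 108*w) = (w - 3)*(w + 4)*(w^4 + 3*w^3 - 9*w^2 - 27*w) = (w - 3)*(w + 3)*(w + 4)*(w^3 - 9*w) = w*(w - 3)*(w + 3)*(w + 4)*(w^2 - 9) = w*(w - 3)^2*(w + 3)*(w + 4)*(w + 3)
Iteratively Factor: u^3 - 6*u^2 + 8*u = (u)*(u^2 - 6*u + 8) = u*(u - 4)*(u - 2)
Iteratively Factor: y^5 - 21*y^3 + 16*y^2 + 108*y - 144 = (y - 2)*(y^4 + 2*y^3 - 17*y^2 - 18*y + 72) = (y - 2)*(y + 4)*(y^3 - 2*y^2 - 9*y + 18) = (y - 2)*(y + 3)*(y + 4)*(y^2 - 5*y + 6) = (y - 2)^2*(y + 3)*(y + 4)*(y - 3)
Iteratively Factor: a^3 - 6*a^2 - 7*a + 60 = (a - 4)*(a^2 - 2*a - 15) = (a - 4)*(a + 3)*(a - 5)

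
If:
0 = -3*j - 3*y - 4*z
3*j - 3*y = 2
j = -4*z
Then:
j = 2/5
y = -4/15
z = -1/10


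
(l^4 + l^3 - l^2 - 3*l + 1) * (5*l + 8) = 5*l^5 + 13*l^4 + 3*l^3 - 23*l^2 - 19*l + 8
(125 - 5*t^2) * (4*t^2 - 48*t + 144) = -20*t^4 + 240*t^3 - 220*t^2 - 6000*t + 18000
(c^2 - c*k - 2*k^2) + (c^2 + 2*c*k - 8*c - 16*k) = 2*c^2 + c*k - 8*c - 2*k^2 - 16*k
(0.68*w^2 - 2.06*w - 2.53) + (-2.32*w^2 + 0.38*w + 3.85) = -1.64*w^2 - 1.68*w + 1.32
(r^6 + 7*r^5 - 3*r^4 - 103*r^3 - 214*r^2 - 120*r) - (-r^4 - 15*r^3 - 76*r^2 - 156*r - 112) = r^6 + 7*r^5 - 2*r^4 - 88*r^3 - 138*r^2 + 36*r + 112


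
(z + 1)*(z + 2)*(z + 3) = z^3 + 6*z^2 + 11*z + 6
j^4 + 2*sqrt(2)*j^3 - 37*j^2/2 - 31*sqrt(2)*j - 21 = (j - 3*sqrt(2))*(j + sqrt(2)/2)*(j + sqrt(2))*(j + 7*sqrt(2)/2)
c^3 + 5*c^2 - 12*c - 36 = (c - 3)*(c + 2)*(c + 6)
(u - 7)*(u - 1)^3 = u^4 - 10*u^3 + 24*u^2 - 22*u + 7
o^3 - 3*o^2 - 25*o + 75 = (o - 5)*(o - 3)*(o + 5)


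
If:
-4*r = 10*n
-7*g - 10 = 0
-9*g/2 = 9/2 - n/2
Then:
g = -10/7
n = -27/7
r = 135/14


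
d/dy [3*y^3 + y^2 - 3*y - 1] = 9*y^2 + 2*y - 3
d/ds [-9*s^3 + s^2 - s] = -27*s^2 + 2*s - 1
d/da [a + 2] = 1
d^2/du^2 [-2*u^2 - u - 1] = -4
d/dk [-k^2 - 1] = -2*k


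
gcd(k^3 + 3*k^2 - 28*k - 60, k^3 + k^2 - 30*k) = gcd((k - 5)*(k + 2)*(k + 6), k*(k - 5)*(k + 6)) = k^2 + k - 30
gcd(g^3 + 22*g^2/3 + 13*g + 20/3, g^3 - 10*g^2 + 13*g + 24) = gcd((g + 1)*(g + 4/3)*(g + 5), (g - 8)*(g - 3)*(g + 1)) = g + 1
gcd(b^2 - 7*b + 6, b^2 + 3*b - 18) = 1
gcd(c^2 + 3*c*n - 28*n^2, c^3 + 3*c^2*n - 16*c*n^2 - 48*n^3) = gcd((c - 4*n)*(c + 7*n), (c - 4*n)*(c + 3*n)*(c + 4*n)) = c - 4*n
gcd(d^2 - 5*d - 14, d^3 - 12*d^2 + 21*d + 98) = d^2 - 5*d - 14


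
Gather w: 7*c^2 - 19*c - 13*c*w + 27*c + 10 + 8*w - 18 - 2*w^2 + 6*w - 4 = 7*c^2 + 8*c - 2*w^2 + w*(14 - 13*c) - 12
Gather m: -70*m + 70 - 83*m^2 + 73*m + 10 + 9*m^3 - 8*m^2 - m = 9*m^3 - 91*m^2 + 2*m + 80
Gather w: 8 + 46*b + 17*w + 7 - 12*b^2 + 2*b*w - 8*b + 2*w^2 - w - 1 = -12*b^2 + 38*b + 2*w^2 + w*(2*b + 16) + 14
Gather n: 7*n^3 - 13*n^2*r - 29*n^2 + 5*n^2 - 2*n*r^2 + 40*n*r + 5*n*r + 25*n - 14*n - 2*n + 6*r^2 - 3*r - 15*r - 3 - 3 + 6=7*n^3 + n^2*(-13*r - 24) + n*(-2*r^2 + 45*r + 9) + 6*r^2 - 18*r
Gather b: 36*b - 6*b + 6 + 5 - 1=30*b + 10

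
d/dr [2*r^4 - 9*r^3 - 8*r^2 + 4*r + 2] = 8*r^3 - 27*r^2 - 16*r + 4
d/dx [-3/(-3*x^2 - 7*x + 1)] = 3*(-6*x - 7)/(3*x^2 + 7*x - 1)^2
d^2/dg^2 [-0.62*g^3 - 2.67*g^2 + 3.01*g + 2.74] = -3.72*g - 5.34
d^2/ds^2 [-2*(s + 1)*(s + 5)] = -4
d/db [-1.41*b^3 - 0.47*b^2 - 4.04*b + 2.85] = -4.23*b^2 - 0.94*b - 4.04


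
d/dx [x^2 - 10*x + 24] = 2*x - 10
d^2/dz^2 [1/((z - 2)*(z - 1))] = 2*((z - 2)^2 + (z - 2)*(z - 1) + (z - 1)^2)/((z - 2)^3*(z - 1)^3)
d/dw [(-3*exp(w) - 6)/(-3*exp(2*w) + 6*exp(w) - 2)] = (18*(1 - exp(w))*(exp(w) + 2) + 9*exp(2*w) - 18*exp(w) + 6)*exp(w)/(3*exp(2*w) - 6*exp(w) + 2)^2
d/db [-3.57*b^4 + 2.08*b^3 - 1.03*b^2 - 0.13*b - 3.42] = -14.28*b^3 + 6.24*b^2 - 2.06*b - 0.13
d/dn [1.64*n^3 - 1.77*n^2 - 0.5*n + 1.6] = 4.92*n^2 - 3.54*n - 0.5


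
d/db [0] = 0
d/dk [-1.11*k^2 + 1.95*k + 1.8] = 1.95 - 2.22*k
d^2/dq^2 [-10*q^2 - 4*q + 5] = -20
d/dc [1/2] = 0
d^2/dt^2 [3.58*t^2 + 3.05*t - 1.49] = 7.16000000000000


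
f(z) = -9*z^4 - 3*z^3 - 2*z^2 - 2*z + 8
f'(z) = -36*z^3 - 9*z^2 - 4*z - 2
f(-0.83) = 5.73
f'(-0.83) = 15.70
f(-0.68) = 7.45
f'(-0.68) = 7.88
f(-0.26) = 8.40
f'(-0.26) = -0.94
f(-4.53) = -3535.07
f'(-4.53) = 3177.98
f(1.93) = -149.75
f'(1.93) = -302.05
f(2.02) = -178.78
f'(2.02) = -343.53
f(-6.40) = -14374.18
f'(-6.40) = 9092.14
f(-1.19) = -5.44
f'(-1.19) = 50.68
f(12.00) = -192112.00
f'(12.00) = -63554.00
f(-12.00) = -181696.00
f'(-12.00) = 60958.00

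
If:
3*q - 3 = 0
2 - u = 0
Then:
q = 1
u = 2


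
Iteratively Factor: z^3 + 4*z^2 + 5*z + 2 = (z + 2)*(z^2 + 2*z + 1) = (z + 1)*(z + 2)*(z + 1)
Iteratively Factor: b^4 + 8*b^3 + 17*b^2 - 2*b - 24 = (b + 2)*(b^3 + 6*b^2 + 5*b - 12) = (b + 2)*(b + 4)*(b^2 + 2*b - 3) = (b + 2)*(b + 3)*(b + 4)*(b - 1)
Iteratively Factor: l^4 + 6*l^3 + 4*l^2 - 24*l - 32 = (l + 2)*(l^3 + 4*l^2 - 4*l - 16) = (l - 2)*(l + 2)*(l^2 + 6*l + 8) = (l - 2)*(l + 2)*(l + 4)*(l + 2)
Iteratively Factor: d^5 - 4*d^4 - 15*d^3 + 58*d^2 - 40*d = (d + 4)*(d^4 - 8*d^3 + 17*d^2 - 10*d) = (d - 5)*(d + 4)*(d^3 - 3*d^2 + 2*d) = (d - 5)*(d - 1)*(d + 4)*(d^2 - 2*d) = (d - 5)*(d - 2)*(d - 1)*(d + 4)*(d)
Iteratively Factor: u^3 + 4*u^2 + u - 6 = (u - 1)*(u^2 + 5*u + 6) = (u - 1)*(u + 3)*(u + 2)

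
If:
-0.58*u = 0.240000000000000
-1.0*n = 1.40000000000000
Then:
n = -1.40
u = -0.41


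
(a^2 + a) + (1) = a^2 + a + 1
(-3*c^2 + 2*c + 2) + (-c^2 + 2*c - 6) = -4*c^2 + 4*c - 4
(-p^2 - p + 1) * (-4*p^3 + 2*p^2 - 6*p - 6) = 4*p^5 + 2*p^4 + 14*p^2 - 6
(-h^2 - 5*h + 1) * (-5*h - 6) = 5*h^3 + 31*h^2 + 25*h - 6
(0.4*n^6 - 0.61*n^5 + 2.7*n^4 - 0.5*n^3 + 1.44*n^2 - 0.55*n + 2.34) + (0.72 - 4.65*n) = 0.4*n^6 - 0.61*n^5 + 2.7*n^4 - 0.5*n^3 + 1.44*n^2 - 5.2*n + 3.06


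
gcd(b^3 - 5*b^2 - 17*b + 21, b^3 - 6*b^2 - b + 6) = b - 1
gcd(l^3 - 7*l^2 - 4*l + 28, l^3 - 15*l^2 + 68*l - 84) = l^2 - 9*l + 14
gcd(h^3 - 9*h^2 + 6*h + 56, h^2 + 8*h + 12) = h + 2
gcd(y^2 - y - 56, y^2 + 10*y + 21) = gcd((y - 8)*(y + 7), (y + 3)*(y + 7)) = y + 7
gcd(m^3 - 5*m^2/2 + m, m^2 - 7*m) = m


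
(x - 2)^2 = x^2 - 4*x + 4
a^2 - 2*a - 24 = (a - 6)*(a + 4)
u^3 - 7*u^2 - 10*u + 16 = (u - 8)*(u - 1)*(u + 2)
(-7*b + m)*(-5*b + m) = 35*b^2 - 12*b*m + m^2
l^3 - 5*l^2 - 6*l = l*(l - 6)*(l + 1)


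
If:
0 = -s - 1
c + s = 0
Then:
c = 1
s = -1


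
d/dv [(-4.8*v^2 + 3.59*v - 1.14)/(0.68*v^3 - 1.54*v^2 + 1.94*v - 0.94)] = (3.264*v^4 - 4.8824*v^3 - 1.4578*v^2 + 5.5128*v - 1.163)/(0.4624*v^6 - 2.0944*v^5 + 5.01*v^4 - 7.2536*v^3 + 6.6588*v^2 - 3.6472*v + 0.8836)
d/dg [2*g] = 2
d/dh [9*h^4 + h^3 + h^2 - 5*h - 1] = 36*h^3 + 3*h^2 + 2*h - 5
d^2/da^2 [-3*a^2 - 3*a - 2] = -6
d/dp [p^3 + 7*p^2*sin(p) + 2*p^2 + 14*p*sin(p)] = 7*p^2*cos(p) + 3*p^2 + 14*sqrt(2)*p*sin(p + pi/4) + 4*p + 14*sin(p)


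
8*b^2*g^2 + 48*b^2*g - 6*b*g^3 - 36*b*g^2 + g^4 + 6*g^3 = g*(-4*b + g)*(-2*b + g)*(g + 6)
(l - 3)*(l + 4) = l^2 + l - 12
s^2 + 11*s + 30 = (s + 5)*(s + 6)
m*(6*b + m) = 6*b*m + m^2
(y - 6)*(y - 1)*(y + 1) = y^3 - 6*y^2 - y + 6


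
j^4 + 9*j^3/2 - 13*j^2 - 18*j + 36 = (j - 2)*(j - 3/2)*(j + 2)*(j + 6)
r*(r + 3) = r^2 + 3*r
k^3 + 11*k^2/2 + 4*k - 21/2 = (k - 1)*(k + 3)*(k + 7/2)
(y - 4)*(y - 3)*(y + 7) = y^3 - 37*y + 84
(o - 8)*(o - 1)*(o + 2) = o^3 - 7*o^2 - 10*o + 16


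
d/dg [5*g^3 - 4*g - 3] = 15*g^2 - 4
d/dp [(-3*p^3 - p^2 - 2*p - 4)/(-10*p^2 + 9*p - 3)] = 2*(15*p^4 - 27*p^3 - p^2 - 37*p + 21)/(100*p^4 - 180*p^3 + 141*p^2 - 54*p + 9)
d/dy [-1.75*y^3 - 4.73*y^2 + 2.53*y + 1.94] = -5.25*y^2 - 9.46*y + 2.53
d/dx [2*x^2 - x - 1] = 4*x - 1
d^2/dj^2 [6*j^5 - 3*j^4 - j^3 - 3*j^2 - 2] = 120*j^3 - 36*j^2 - 6*j - 6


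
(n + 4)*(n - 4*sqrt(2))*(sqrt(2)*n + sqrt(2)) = sqrt(2)*n^3 - 8*n^2 + 5*sqrt(2)*n^2 - 40*n + 4*sqrt(2)*n - 32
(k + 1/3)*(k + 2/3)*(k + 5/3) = k^3 + 8*k^2/3 + 17*k/9 + 10/27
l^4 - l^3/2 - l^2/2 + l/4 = l*(l - 1/2)*(l - sqrt(2)/2)*(l + sqrt(2)/2)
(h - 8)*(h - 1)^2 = h^3 - 10*h^2 + 17*h - 8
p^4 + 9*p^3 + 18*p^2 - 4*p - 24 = (p - 1)*(p + 2)^2*(p + 6)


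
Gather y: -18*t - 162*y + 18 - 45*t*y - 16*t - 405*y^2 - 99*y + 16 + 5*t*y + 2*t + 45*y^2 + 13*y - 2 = -32*t - 360*y^2 + y*(-40*t - 248) + 32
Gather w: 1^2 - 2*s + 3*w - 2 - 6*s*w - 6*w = -2*s + w*(-6*s - 3) - 1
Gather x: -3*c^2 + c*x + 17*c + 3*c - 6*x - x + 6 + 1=-3*c^2 + 20*c + x*(c - 7) + 7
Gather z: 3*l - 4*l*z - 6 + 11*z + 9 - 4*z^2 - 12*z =3*l - 4*z^2 + z*(-4*l - 1) + 3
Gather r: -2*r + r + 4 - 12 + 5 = -r - 3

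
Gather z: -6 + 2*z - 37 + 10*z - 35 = 12*z - 78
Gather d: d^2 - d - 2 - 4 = d^2 - d - 6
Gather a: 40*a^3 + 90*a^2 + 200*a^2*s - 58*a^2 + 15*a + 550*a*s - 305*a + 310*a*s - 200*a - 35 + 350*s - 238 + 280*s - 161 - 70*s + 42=40*a^3 + a^2*(200*s + 32) + a*(860*s - 490) + 560*s - 392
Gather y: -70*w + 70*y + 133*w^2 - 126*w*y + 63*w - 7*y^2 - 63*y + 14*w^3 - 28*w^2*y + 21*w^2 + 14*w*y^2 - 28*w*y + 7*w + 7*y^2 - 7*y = 14*w^3 + 154*w^2 + 14*w*y^2 + y*(-28*w^2 - 154*w)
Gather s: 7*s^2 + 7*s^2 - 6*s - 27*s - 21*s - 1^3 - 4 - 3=14*s^2 - 54*s - 8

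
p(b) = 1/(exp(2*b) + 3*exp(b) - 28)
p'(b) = (-2*exp(2*b) - 3*exp(b))/(exp(2*b) + 3*exp(b) - 28)^2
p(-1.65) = -0.04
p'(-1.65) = -0.00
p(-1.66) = -0.04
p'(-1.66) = -0.00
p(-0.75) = -0.04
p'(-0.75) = -0.00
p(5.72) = 0.00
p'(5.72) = -0.00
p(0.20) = -0.04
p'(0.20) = -0.01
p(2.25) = 0.01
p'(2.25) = -0.03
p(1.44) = 0.40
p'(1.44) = -7.87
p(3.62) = 0.00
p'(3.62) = -0.00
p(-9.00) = -0.04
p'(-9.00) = 0.00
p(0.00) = -0.04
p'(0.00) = -0.00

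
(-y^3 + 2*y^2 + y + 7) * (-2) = 2*y^3 - 4*y^2 - 2*y - 14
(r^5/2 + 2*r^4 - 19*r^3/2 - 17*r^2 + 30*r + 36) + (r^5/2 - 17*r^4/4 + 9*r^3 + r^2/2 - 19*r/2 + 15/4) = r^5 - 9*r^4/4 - r^3/2 - 33*r^2/2 + 41*r/2 + 159/4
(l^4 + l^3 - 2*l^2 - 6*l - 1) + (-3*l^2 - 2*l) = l^4 + l^3 - 5*l^2 - 8*l - 1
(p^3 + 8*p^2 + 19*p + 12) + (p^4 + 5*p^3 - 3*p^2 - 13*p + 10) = p^4 + 6*p^3 + 5*p^2 + 6*p + 22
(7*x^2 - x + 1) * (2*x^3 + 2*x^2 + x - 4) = 14*x^5 + 12*x^4 + 7*x^3 - 27*x^2 + 5*x - 4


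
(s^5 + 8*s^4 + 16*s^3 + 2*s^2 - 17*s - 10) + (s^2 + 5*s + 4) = s^5 + 8*s^4 + 16*s^3 + 3*s^2 - 12*s - 6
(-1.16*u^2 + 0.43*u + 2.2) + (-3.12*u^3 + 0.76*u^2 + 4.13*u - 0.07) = -3.12*u^3 - 0.4*u^2 + 4.56*u + 2.13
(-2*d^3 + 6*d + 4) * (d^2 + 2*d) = -2*d^5 - 4*d^4 + 6*d^3 + 16*d^2 + 8*d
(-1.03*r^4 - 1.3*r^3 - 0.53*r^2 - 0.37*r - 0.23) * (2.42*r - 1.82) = -2.4926*r^5 - 1.2714*r^4 + 1.0834*r^3 + 0.0692000000000002*r^2 + 0.1168*r + 0.4186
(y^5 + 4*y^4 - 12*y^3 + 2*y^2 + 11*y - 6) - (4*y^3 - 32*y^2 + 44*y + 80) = y^5 + 4*y^4 - 16*y^3 + 34*y^2 - 33*y - 86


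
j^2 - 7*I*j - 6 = (j - 6*I)*(j - I)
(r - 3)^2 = r^2 - 6*r + 9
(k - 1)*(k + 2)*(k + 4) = k^3 + 5*k^2 + 2*k - 8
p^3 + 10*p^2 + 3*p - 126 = (p - 3)*(p + 6)*(p + 7)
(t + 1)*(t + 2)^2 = t^3 + 5*t^2 + 8*t + 4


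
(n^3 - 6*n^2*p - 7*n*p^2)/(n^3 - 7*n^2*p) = (n + p)/n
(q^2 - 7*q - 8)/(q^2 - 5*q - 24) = (q + 1)/(q + 3)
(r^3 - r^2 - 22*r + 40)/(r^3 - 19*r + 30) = (r - 4)/(r - 3)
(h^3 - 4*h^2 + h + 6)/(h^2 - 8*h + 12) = (h^2 - 2*h - 3)/(h - 6)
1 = 1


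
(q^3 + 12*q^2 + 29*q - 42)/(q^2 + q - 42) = (q^2 + 5*q - 6)/(q - 6)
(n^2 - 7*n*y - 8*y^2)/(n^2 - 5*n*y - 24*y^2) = (n + y)/(n + 3*y)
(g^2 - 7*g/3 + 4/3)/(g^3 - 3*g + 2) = (g - 4/3)/(g^2 + g - 2)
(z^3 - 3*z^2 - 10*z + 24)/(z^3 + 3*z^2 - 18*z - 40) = (z^2 + z - 6)/(z^2 + 7*z + 10)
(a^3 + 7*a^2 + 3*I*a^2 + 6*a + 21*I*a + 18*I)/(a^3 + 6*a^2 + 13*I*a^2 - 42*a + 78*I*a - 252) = (a^2 + a*(1 + 3*I) + 3*I)/(a^2 + 13*I*a - 42)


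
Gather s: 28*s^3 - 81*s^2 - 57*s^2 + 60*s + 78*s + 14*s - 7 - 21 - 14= 28*s^3 - 138*s^2 + 152*s - 42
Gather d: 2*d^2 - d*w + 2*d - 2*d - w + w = 2*d^2 - d*w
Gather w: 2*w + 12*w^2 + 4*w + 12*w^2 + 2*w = 24*w^2 + 8*w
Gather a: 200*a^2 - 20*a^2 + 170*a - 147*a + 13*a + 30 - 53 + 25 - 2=180*a^2 + 36*a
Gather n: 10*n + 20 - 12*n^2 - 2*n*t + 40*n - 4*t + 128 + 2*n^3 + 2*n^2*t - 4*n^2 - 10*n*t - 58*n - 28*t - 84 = 2*n^3 + n^2*(2*t - 16) + n*(-12*t - 8) - 32*t + 64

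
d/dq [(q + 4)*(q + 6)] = 2*q + 10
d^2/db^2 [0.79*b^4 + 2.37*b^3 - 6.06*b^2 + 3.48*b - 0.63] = 9.48*b^2 + 14.22*b - 12.12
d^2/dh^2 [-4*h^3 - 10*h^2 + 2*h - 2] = -24*h - 20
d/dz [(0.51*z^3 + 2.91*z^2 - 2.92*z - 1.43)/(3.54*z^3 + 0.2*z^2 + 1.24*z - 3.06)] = (-8.88178419700125e-16*z^5 - 10.1994*z^4 + 21.9384*z^3 + 14.6972*z^2 - 17.2372*z + 10.7084)/(12.5316*z^6 + 1.416*z^5 + 8.8192*z^4 - 21.1688*z^3 + 0.3136*z^2 - 7.5888*z + 9.3636)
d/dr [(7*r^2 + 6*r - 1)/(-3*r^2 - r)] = (11*r^2 - 6*r - 1)/(r^2*(9*r^2 + 6*r + 1))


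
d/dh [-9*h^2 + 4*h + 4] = 4 - 18*h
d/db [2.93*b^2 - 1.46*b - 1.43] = 5.86*b - 1.46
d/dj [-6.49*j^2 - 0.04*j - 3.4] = -12.98*j - 0.04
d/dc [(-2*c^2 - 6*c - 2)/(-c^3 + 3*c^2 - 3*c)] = 2*(-c^4 - 6*c^3 + 9*c^2 + 6*c - 3)/(c^2*(c^4 - 6*c^3 + 15*c^2 - 18*c + 9))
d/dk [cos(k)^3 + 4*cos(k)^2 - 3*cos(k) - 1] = 3*sin(k)^3 - 8*sin(k)*cos(k)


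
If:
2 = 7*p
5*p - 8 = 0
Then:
No Solution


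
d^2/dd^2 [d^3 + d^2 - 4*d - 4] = 6*d + 2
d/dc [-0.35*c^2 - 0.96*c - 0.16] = -0.7*c - 0.96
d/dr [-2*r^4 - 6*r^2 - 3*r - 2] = -8*r^3 - 12*r - 3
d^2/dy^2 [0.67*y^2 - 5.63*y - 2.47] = 1.34000000000000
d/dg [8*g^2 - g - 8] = 16*g - 1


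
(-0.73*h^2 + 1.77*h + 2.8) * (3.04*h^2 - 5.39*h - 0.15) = -2.2192*h^4 + 9.3155*h^3 - 0.918800000000002*h^2 - 15.3575*h - 0.42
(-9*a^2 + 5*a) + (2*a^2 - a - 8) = -7*a^2 + 4*a - 8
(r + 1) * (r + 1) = r^2 + 2*r + 1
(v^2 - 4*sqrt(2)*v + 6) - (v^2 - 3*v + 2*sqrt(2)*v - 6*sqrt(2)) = -6*sqrt(2)*v + 3*v + 6 + 6*sqrt(2)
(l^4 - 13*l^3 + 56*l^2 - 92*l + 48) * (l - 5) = l^5 - 18*l^4 + 121*l^3 - 372*l^2 + 508*l - 240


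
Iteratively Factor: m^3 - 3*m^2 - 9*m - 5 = (m + 1)*(m^2 - 4*m - 5) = (m - 5)*(m + 1)*(m + 1)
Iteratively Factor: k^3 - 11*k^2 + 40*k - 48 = (k - 3)*(k^2 - 8*k + 16) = (k - 4)*(k - 3)*(k - 4)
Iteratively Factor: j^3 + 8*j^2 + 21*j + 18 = (j + 3)*(j^2 + 5*j + 6) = (j + 3)^2*(j + 2)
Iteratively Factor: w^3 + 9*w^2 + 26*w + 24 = (w + 4)*(w^2 + 5*w + 6) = (w + 3)*(w + 4)*(w + 2)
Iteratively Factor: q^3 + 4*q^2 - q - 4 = (q + 1)*(q^2 + 3*q - 4) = (q + 1)*(q + 4)*(q - 1)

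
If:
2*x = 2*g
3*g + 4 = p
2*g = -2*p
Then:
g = -1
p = 1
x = -1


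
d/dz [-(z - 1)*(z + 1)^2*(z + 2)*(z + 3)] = -5*z^4 - 24*z^3 - 30*z^2 + 11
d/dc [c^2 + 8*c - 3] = 2*c + 8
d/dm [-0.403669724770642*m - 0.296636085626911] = -0.403669724770642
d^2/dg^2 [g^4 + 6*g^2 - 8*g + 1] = 12*g^2 + 12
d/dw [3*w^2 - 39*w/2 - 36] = 6*w - 39/2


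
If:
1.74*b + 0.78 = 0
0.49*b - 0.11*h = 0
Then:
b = -0.45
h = -2.00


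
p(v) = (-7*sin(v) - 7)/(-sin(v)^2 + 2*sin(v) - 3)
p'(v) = (2*sin(v)*cos(v) - 2*cos(v))*(-7*sin(v) - 7)/(-sin(v)^2 + 2*sin(v) - 3)^2 - 7*cos(v)/(-sin(v)^2 + 2*sin(v) - 3) = 7*(-2*sin(v) + cos(v)^2 + 4)*cos(v)/(sin(v)^2 - 2*sin(v) + 3)^2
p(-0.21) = 1.60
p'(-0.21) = 3.07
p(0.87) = 6.01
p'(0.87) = 3.08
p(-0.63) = 0.64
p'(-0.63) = 1.61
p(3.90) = 0.45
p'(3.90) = -1.28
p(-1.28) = 0.05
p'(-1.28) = 0.35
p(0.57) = 4.87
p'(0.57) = 4.37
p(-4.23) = 6.56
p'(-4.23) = -1.96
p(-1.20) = 0.08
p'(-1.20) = 0.46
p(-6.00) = 3.56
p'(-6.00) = 4.62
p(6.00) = 1.39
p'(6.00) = 2.78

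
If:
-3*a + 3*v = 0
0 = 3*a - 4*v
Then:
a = 0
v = 0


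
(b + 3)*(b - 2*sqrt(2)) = b^2 - 2*sqrt(2)*b + 3*b - 6*sqrt(2)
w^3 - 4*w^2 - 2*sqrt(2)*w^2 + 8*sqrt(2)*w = w*(w - 4)*(w - 2*sqrt(2))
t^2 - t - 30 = (t - 6)*(t + 5)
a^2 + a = a*(a + 1)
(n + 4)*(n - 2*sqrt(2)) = n^2 - 2*sqrt(2)*n + 4*n - 8*sqrt(2)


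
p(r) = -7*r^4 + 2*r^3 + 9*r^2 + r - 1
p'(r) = -28*r^3 + 6*r^2 + 18*r + 1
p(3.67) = -1047.13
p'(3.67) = -1236.19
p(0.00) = -1.00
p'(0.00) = 1.00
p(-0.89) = -0.56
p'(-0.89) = 9.47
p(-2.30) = -175.91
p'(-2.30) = 332.02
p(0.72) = 3.25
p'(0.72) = 6.62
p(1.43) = -4.59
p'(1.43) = -42.87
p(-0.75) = 0.25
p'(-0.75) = 2.69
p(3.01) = -436.51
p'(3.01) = -654.04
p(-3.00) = -544.00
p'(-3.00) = 757.00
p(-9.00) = -46666.00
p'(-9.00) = 20737.00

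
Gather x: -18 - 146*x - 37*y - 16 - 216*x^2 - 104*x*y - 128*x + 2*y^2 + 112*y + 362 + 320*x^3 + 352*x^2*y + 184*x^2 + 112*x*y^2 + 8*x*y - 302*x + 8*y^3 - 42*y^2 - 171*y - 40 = 320*x^3 + x^2*(352*y - 32) + x*(112*y^2 - 96*y - 576) + 8*y^3 - 40*y^2 - 96*y + 288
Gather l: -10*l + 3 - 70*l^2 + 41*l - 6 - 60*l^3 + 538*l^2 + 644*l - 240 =-60*l^3 + 468*l^2 + 675*l - 243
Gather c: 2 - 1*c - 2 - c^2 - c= -c^2 - 2*c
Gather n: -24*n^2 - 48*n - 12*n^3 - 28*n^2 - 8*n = -12*n^3 - 52*n^2 - 56*n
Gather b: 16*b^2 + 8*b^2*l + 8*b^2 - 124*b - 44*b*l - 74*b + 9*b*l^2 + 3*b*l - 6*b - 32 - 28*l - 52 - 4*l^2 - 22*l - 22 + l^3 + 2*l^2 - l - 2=b^2*(8*l + 24) + b*(9*l^2 - 41*l - 204) + l^3 - 2*l^2 - 51*l - 108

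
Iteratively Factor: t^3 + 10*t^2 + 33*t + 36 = (t + 4)*(t^2 + 6*t + 9) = (t + 3)*(t + 4)*(t + 3)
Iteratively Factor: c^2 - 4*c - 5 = (c + 1)*(c - 5)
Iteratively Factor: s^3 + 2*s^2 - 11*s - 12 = (s + 4)*(s^2 - 2*s - 3) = (s + 1)*(s + 4)*(s - 3)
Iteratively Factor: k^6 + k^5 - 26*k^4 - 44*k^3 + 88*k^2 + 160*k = (k + 2)*(k^5 - k^4 - 24*k^3 + 4*k^2 + 80*k) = (k - 5)*(k + 2)*(k^4 + 4*k^3 - 4*k^2 - 16*k) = k*(k - 5)*(k + 2)*(k^3 + 4*k^2 - 4*k - 16) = k*(k - 5)*(k + 2)*(k + 4)*(k^2 - 4) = k*(k - 5)*(k - 2)*(k + 2)*(k + 4)*(k + 2)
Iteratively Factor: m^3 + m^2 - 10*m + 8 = (m - 1)*(m^2 + 2*m - 8) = (m - 1)*(m + 4)*(m - 2)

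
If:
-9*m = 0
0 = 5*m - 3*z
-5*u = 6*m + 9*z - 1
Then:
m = 0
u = 1/5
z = 0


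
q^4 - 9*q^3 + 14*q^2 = q^2*(q - 7)*(q - 2)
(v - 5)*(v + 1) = v^2 - 4*v - 5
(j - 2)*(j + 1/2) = j^2 - 3*j/2 - 1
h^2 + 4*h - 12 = (h - 2)*(h + 6)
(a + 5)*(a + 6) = a^2 + 11*a + 30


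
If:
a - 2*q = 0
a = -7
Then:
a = -7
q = -7/2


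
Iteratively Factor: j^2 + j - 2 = (j - 1)*(j + 2)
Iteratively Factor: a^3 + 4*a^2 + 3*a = (a)*(a^2 + 4*a + 3) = a*(a + 1)*(a + 3)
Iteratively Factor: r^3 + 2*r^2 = (r + 2)*(r^2) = r*(r + 2)*(r)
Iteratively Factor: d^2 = (d)*(d)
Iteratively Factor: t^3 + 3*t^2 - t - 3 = (t - 1)*(t^2 + 4*t + 3) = (t - 1)*(t + 3)*(t + 1)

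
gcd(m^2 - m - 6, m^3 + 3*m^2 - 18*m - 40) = m + 2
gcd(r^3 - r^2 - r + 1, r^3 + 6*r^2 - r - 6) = r^2 - 1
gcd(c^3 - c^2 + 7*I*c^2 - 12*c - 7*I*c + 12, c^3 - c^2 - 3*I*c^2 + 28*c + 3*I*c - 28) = c^2 + c*(-1 + 4*I) - 4*I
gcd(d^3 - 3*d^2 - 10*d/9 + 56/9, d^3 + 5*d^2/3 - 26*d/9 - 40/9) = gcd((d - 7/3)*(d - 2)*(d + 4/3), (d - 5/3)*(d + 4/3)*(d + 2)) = d + 4/3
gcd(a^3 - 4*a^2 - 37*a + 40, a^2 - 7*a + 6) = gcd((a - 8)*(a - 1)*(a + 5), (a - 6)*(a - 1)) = a - 1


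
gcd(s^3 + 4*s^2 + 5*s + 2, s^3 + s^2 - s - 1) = s^2 + 2*s + 1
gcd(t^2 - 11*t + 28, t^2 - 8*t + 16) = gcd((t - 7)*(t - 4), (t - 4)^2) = t - 4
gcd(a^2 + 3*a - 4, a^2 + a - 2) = a - 1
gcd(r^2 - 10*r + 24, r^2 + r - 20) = r - 4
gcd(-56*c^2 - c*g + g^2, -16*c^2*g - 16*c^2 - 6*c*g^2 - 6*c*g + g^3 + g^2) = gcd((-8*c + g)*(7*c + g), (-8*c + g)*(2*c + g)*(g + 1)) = 8*c - g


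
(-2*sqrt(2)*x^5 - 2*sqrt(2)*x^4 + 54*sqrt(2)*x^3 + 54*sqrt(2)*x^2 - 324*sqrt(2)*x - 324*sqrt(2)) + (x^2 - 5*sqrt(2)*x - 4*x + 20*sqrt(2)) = -2*sqrt(2)*x^5 - 2*sqrt(2)*x^4 + 54*sqrt(2)*x^3 + x^2 + 54*sqrt(2)*x^2 - 329*sqrt(2)*x - 4*x - 304*sqrt(2)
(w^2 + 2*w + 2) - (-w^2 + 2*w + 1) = 2*w^2 + 1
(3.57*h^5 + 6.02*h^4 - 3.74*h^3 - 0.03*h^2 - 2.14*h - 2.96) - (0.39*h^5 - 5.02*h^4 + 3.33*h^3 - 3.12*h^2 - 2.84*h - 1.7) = 3.18*h^5 + 11.04*h^4 - 7.07*h^3 + 3.09*h^2 + 0.7*h - 1.26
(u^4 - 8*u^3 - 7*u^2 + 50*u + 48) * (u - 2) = u^5 - 10*u^4 + 9*u^3 + 64*u^2 - 52*u - 96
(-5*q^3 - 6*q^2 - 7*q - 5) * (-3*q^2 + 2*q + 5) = 15*q^5 + 8*q^4 - 16*q^3 - 29*q^2 - 45*q - 25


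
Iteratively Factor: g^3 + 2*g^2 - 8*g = (g - 2)*(g^2 + 4*g) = g*(g - 2)*(g + 4)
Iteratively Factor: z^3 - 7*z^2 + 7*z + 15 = (z - 5)*(z^2 - 2*z - 3) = (z - 5)*(z - 3)*(z + 1)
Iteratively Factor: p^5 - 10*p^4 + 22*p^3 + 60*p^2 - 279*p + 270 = (p + 3)*(p^4 - 13*p^3 + 61*p^2 - 123*p + 90) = (p - 3)*(p + 3)*(p^3 - 10*p^2 + 31*p - 30) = (p - 3)^2*(p + 3)*(p^2 - 7*p + 10) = (p - 3)^2*(p - 2)*(p + 3)*(p - 5)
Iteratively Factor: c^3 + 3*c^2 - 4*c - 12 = (c + 3)*(c^2 - 4) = (c - 2)*(c + 3)*(c + 2)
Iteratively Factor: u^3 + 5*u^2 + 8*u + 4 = (u + 2)*(u^2 + 3*u + 2) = (u + 1)*(u + 2)*(u + 2)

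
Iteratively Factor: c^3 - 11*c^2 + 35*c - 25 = (c - 5)*(c^2 - 6*c + 5) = (c - 5)^2*(c - 1)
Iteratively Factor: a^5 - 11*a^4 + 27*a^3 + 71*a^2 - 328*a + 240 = (a - 4)*(a^4 - 7*a^3 - a^2 + 67*a - 60) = (a - 4)*(a - 1)*(a^3 - 6*a^2 - 7*a + 60) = (a - 5)*(a - 4)*(a - 1)*(a^2 - a - 12) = (a - 5)*(a - 4)^2*(a - 1)*(a + 3)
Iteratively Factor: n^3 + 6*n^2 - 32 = (n + 4)*(n^2 + 2*n - 8) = (n - 2)*(n + 4)*(n + 4)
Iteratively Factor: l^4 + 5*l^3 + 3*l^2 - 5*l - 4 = (l + 4)*(l^3 + l^2 - l - 1) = (l + 1)*(l + 4)*(l^2 - 1) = (l + 1)^2*(l + 4)*(l - 1)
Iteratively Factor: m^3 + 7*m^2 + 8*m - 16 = (m + 4)*(m^2 + 3*m - 4) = (m + 4)^2*(m - 1)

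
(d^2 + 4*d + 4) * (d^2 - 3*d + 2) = d^4 + d^3 - 6*d^2 - 4*d + 8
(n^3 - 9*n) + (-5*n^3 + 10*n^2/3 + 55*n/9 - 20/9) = -4*n^3 + 10*n^2/3 - 26*n/9 - 20/9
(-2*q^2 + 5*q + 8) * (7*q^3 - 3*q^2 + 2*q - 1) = -14*q^5 + 41*q^4 + 37*q^3 - 12*q^2 + 11*q - 8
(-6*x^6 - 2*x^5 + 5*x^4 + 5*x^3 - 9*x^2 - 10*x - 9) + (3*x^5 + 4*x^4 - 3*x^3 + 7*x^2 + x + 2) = -6*x^6 + x^5 + 9*x^4 + 2*x^3 - 2*x^2 - 9*x - 7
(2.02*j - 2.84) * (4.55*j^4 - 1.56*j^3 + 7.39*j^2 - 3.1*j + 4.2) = 9.191*j^5 - 16.0732*j^4 + 19.3582*j^3 - 27.2496*j^2 + 17.288*j - 11.928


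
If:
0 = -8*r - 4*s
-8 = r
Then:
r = -8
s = 16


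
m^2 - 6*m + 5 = (m - 5)*(m - 1)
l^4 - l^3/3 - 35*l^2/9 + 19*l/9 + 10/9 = (l - 5/3)*(l - 1)*(l + 1/3)*(l + 2)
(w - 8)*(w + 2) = w^2 - 6*w - 16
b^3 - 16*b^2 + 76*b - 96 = (b - 8)*(b - 6)*(b - 2)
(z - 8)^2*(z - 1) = z^3 - 17*z^2 + 80*z - 64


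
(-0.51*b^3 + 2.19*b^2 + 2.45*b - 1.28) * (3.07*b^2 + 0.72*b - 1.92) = -1.5657*b^5 + 6.3561*b^4 + 10.0775*b^3 - 6.3704*b^2 - 5.6256*b + 2.4576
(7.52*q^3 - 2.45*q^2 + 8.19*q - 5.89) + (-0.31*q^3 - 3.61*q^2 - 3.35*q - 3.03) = 7.21*q^3 - 6.06*q^2 + 4.84*q - 8.92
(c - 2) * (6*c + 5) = 6*c^2 - 7*c - 10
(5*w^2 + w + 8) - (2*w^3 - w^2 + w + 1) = -2*w^3 + 6*w^2 + 7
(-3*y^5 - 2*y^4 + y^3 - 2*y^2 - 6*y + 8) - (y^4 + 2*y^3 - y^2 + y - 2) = -3*y^5 - 3*y^4 - y^3 - y^2 - 7*y + 10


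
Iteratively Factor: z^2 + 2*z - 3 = (z - 1)*(z + 3)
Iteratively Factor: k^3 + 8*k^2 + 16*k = (k)*(k^2 + 8*k + 16) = k*(k + 4)*(k + 4)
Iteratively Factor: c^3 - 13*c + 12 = (c + 4)*(c^2 - 4*c + 3) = (c - 3)*(c + 4)*(c - 1)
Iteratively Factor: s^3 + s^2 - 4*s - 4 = (s - 2)*(s^2 + 3*s + 2) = (s - 2)*(s + 2)*(s + 1)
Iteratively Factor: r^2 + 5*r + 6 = (r + 2)*(r + 3)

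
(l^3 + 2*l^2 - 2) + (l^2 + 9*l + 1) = l^3 + 3*l^2 + 9*l - 1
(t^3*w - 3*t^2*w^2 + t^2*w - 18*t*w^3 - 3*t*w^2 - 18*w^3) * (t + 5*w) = t^4*w + 2*t^3*w^2 + t^3*w - 33*t^2*w^3 + 2*t^2*w^2 - 90*t*w^4 - 33*t*w^3 - 90*w^4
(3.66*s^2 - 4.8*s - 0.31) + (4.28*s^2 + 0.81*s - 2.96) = 7.94*s^2 - 3.99*s - 3.27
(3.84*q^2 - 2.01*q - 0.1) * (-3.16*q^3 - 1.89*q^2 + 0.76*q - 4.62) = -12.1344*q^5 - 0.906*q^4 + 7.0333*q^3 - 19.0794*q^2 + 9.2102*q + 0.462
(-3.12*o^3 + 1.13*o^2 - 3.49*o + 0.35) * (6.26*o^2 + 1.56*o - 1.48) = -19.5312*o^5 + 2.2066*o^4 - 15.467*o^3 - 4.9258*o^2 + 5.7112*o - 0.518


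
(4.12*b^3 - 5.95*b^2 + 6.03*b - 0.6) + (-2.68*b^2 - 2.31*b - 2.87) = 4.12*b^3 - 8.63*b^2 + 3.72*b - 3.47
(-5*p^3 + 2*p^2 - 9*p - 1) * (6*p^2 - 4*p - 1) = -30*p^5 + 32*p^4 - 57*p^3 + 28*p^2 + 13*p + 1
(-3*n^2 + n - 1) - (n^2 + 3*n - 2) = -4*n^2 - 2*n + 1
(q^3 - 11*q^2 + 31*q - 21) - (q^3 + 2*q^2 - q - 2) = -13*q^2 + 32*q - 19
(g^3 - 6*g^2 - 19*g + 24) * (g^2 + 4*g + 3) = g^5 - 2*g^4 - 40*g^3 - 70*g^2 + 39*g + 72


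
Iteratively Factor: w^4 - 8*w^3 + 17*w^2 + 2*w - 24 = (w - 2)*(w^3 - 6*w^2 + 5*w + 12) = (w - 3)*(w - 2)*(w^2 - 3*w - 4) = (w - 4)*(w - 3)*(w - 2)*(w + 1)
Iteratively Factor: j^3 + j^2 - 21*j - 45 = (j + 3)*(j^2 - 2*j - 15) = (j - 5)*(j + 3)*(j + 3)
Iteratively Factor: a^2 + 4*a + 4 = (a + 2)*(a + 2)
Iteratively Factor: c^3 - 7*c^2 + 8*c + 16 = (c + 1)*(c^2 - 8*c + 16) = (c - 4)*(c + 1)*(c - 4)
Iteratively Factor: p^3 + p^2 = (p)*(p^2 + p) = p^2*(p + 1)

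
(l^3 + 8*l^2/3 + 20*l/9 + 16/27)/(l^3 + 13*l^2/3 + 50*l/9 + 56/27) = (3*l + 2)/(3*l + 7)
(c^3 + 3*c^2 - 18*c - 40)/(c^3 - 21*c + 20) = (c + 2)/(c - 1)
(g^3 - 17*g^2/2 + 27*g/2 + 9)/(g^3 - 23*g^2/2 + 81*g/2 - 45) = (2*g + 1)/(2*g - 5)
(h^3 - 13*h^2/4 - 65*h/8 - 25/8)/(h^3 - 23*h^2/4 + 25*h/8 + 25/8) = (4*h + 5)/(4*h - 5)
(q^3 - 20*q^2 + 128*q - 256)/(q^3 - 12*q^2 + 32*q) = (q - 8)/q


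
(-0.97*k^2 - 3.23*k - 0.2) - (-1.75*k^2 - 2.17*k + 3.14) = 0.78*k^2 - 1.06*k - 3.34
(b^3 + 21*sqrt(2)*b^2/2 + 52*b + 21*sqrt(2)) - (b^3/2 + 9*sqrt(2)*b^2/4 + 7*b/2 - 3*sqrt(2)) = b^3/2 + 33*sqrt(2)*b^2/4 + 97*b/2 + 24*sqrt(2)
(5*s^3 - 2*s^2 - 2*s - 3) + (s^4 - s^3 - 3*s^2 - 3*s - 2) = s^4 + 4*s^3 - 5*s^2 - 5*s - 5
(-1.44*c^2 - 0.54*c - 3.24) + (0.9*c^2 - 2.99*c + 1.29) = -0.54*c^2 - 3.53*c - 1.95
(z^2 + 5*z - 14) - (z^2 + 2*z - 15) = 3*z + 1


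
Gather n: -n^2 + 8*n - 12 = -n^2 + 8*n - 12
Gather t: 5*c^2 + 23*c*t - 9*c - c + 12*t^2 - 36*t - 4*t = 5*c^2 - 10*c + 12*t^2 + t*(23*c - 40)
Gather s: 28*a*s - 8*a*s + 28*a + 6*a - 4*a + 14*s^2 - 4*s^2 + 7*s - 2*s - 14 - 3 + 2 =30*a + 10*s^2 + s*(20*a + 5) - 15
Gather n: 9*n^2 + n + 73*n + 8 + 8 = 9*n^2 + 74*n + 16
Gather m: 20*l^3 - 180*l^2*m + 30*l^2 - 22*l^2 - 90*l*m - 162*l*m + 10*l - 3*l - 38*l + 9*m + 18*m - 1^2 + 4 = 20*l^3 + 8*l^2 - 31*l + m*(-180*l^2 - 252*l + 27) + 3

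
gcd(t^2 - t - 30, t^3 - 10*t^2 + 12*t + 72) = t - 6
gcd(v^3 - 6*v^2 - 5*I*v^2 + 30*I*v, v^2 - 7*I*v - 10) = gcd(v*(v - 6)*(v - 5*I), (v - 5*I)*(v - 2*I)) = v - 5*I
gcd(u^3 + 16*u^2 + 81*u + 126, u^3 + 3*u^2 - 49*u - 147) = u^2 + 10*u + 21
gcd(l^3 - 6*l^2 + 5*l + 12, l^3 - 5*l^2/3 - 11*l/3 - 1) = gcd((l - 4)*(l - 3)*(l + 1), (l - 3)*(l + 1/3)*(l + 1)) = l^2 - 2*l - 3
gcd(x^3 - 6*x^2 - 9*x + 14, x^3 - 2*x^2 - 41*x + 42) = x^2 - 8*x + 7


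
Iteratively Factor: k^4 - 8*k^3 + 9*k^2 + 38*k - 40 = (k + 2)*(k^3 - 10*k^2 + 29*k - 20) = (k - 1)*(k + 2)*(k^2 - 9*k + 20) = (k - 4)*(k - 1)*(k + 2)*(k - 5)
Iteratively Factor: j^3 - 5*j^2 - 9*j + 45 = (j + 3)*(j^2 - 8*j + 15) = (j - 5)*(j + 3)*(j - 3)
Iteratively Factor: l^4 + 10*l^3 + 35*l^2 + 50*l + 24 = (l + 1)*(l^3 + 9*l^2 + 26*l + 24) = (l + 1)*(l + 4)*(l^2 + 5*l + 6) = (l + 1)*(l + 3)*(l + 4)*(l + 2)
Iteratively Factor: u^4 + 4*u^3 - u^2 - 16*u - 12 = (u + 1)*(u^3 + 3*u^2 - 4*u - 12) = (u + 1)*(u + 3)*(u^2 - 4) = (u + 1)*(u + 2)*(u + 3)*(u - 2)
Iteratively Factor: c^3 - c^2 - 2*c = (c + 1)*(c^2 - 2*c) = c*(c + 1)*(c - 2)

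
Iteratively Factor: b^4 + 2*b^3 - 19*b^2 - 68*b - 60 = (b + 2)*(b^3 - 19*b - 30) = (b - 5)*(b + 2)*(b^2 + 5*b + 6) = (b - 5)*(b + 2)*(b + 3)*(b + 2)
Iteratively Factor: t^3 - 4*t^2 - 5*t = (t)*(t^2 - 4*t - 5) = t*(t - 5)*(t + 1)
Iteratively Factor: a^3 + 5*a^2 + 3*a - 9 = (a + 3)*(a^2 + 2*a - 3) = (a - 1)*(a + 3)*(a + 3)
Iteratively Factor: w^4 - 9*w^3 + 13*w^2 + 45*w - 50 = (w - 5)*(w^3 - 4*w^2 - 7*w + 10) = (w - 5)^2*(w^2 + w - 2) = (w - 5)^2*(w + 2)*(w - 1)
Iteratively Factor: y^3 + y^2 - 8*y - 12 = (y + 2)*(y^2 - y - 6) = (y + 2)^2*(y - 3)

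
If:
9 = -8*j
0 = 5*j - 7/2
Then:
No Solution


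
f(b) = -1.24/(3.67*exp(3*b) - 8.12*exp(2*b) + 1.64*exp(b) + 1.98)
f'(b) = -1.24*(-11.01*exp(3*b) + 16.24*exp(2*b) - 1.64*exp(b))/(3.67*exp(3*b) - 8.12*exp(2*b) + 1.64*exp(b) + 1.98)^2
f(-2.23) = -0.60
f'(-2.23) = 0.00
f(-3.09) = -0.61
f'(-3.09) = 0.01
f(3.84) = -0.00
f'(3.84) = 0.00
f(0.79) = -0.23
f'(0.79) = 1.79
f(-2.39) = -0.60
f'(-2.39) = 0.01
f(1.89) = -0.00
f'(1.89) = 0.01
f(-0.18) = 7.02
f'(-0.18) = -140.92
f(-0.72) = -0.97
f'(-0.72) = -1.35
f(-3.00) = -0.61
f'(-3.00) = 0.01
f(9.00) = 0.00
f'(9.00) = 0.00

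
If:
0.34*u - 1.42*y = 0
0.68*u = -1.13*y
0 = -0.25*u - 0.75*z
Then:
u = 0.00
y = 0.00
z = 0.00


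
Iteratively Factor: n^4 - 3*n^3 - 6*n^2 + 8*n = (n)*(n^3 - 3*n^2 - 6*n + 8) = n*(n + 2)*(n^2 - 5*n + 4) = n*(n - 1)*(n + 2)*(n - 4)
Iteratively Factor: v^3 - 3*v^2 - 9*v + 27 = (v - 3)*(v^2 - 9) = (v - 3)^2*(v + 3)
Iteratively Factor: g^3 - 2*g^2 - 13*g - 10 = (g + 2)*(g^2 - 4*g - 5) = (g - 5)*(g + 2)*(g + 1)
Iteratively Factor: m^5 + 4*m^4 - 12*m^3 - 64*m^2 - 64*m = (m - 4)*(m^4 + 8*m^3 + 20*m^2 + 16*m) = m*(m - 4)*(m^3 + 8*m^2 + 20*m + 16) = m*(m - 4)*(m + 4)*(m^2 + 4*m + 4) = m*(m - 4)*(m + 2)*(m + 4)*(m + 2)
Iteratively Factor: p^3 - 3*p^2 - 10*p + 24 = (p - 4)*(p^2 + p - 6) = (p - 4)*(p + 3)*(p - 2)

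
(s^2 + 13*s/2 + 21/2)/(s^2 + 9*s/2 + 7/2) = (s + 3)/(s + 1)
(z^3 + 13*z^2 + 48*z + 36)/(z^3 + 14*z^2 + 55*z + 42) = (z + 6)/(z + 7)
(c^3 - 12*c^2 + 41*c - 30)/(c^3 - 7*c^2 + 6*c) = (c - 5)/c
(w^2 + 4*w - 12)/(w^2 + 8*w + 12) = (w - 2)/(w + 2)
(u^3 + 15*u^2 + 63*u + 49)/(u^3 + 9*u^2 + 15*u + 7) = (u + 7)/(u + 1)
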